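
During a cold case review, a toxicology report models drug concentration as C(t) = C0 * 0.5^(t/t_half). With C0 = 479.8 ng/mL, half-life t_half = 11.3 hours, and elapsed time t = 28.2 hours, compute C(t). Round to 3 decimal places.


Drug concentration decay:
Number of half-lives = t / t_half = 28.2 / 11.3 = 2.495575
Decay factor = 0.5^2.495575 = 0.17731973
C(t) = 479.8 * 0.17731973 = 85.078 ng/mL

85.078


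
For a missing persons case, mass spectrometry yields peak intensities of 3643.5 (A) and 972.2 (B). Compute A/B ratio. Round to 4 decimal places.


Spectral peak ratio:
Peak A = 3643.5 counts
Peak B = 972.2 counts
Ratio = 3643.5 / 972.2 = 3.7477

3.7477


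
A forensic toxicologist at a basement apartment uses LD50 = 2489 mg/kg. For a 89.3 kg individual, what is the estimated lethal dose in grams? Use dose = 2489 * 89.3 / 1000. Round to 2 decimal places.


Lethal dose calculation:
Lethal dose = LD50 * body_weight / 1000
= 2489 * 89.3 / 1000
= 222267.7 / 1000
= 222.27 g

222.27


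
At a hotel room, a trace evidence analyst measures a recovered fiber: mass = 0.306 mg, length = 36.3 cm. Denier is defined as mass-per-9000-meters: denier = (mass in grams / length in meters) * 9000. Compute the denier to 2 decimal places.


Denier calculation:
Mass in grams = 0.306 mg / 1000 = 0.000306 g
Length in meters = 36.3 cm / 100 = 0.363 m
Linear density = mass / length = 0.000306 / 0.363 = 0.00084298 g/m
Denier = (g/m) * 9000 = 0.00084298 * 9000 = 7.59

7.59


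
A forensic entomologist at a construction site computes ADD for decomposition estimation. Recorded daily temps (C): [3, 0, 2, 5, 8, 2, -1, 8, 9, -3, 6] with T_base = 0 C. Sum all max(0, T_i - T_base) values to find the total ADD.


Computing ADD day by day:
Day 1: max(0, 3 - 0) = 3
Day 2: max(0, 0 - 0) = 0
Day 3: max(0, 2 - 0) = 2
Day 4: max(0, 5 - 0) = 5
Day 5: max(0, 8 - 0) = 8
Day 6: max(0, 2 - 0) = 2
Day 7: max(0, -1 - 0) = 0
Day 8: max(0, 8 - 0) = 8
Day 9: max(0, 9 - 0) = 9
Day 10: max(0, -3 - 0) = 0
Day 11: max(0, 6 - 0) = 6
Total ADD = 43

43


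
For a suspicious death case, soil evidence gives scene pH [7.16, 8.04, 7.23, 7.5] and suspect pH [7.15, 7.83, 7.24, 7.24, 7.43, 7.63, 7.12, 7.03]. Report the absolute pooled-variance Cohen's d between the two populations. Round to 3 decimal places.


Pooled-variance Cohen's d for soil pH comparison:
Scene mean = 29.93 / 4 = 7.4825
Suspect mean = 58.67 / 8 = 7.33375
Scene sample variance s_s^2 = 0.159625
Suspect sample variance s_c^2 = 0.076084
Pooled variance = ((n_s-1)*s_s^2 + (n_c-1)*s_c^2) / (n_s + n_c - 2) = 0.101146
Pooled SD = sqrt(0.101146) = 0.318035
Mean difference = 0.14875
|d| = |0.14875| / 0.318035 = 0.468

0.468


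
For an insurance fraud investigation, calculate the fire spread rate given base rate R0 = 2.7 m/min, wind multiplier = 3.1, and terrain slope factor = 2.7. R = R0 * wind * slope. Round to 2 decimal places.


Fire spread rate calculation:
R = R0 * wind_factor * slope_factor
= 2.7 * 3.1 * 2.7
= 8.37 * 2.7
= 22.60 m/min

22.60


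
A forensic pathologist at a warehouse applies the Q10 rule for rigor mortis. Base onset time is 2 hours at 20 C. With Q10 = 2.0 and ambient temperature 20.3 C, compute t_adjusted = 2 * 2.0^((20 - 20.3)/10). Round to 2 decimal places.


Rigor mortis time adjustment:
Exponent = (T_ref - T_actual) / 10 = (20 - 20.3) / 10 = -0.03
Q10 factor = 2.0^-0.03 = 0.97942
t_adjusted = 2 * 0.97942 = 1.96 hours

1.96


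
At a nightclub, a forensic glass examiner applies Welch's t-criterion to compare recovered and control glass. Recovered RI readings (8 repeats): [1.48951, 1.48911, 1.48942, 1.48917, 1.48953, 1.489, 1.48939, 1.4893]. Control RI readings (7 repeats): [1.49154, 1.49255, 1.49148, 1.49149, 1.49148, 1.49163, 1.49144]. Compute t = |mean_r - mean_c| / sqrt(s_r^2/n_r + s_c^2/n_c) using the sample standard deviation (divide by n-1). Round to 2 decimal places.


Welch's t-criterion for glass RI comparison:
Recovered mean = sum / n_r = 11.91443 / 8 = 1.4893037
Control mean = sum / n_c = 10.44161 / 7 = 1.4916586
Recovered sample variance s_r^2 = 3.74839e-08
Control sample variance s_c^2 = 1.58248e-07
Welch SE (unpooled) = sqrt(s_r^2/n_r + s_c^2/n_c) = sqrt(4.68549e-09 + 2.26068e-08) = sqrt(2.72923e-08) = 0.000165204
|mean_r - mean_c| = 0.00235482
t = 0.00235482 / 0.000165204 = 14.25

14.25


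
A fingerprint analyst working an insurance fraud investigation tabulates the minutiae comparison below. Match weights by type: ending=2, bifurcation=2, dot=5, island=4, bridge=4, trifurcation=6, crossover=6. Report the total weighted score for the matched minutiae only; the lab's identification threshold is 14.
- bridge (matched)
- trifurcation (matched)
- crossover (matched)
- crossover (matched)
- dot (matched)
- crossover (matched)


Weighted minutiae match score:
  bridge: matched, +4 (running total 4)
  trifurcation: matched, +6 (running total 10)
  crossover: matched, +6 (running total 16)
  crossover: matched, +6 (running total 22)
  dot: matched, +5 (running total 27)
  crossover: matched, +6 (running total 33)
Total score = 33
Threshold = 14; verdict = identification

33


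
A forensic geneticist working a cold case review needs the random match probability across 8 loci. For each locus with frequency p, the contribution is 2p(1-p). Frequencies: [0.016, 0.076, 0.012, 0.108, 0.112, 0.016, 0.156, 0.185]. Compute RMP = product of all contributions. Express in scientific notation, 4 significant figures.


Computing RMP for 8 loci:
Locus 1: 2 * 0.016 * 0.984 = 0.031488
Locus 2: 2 * 0.076 * 0.924 = 0.140448
Locus 3: 2 * 0.012 * 0.988 = 0.023712
Locus 4: 2 * 0.108 * 0.892 = 0.192672
Locus 5: 2 * 0.112 * 0.888 = 0.198912
Locus 6: 2 * 0.016 * 0.984 = 0.031488
Locus 7: 2 * 0.156 * 0.844 = 0.263328
Locus 8: 2 * 0.185 * 0.815 = 0.30155
RMP = 1.005e-08

1.005e-08


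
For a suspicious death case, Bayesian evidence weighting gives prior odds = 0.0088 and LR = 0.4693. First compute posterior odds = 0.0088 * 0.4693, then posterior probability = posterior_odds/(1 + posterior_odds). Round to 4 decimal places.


Bayesian evidence evaluation:
Posterior odds = prior_odds * LR = 0.0088 * 0.4693 = 0.00412984
Posterior probability = posterior_odds / (1 + posterior_odds)
= 0.00412984 / (1 + 0.00412984)
= 0.00412984 / 1.00412984
= 0.0041

0.0041


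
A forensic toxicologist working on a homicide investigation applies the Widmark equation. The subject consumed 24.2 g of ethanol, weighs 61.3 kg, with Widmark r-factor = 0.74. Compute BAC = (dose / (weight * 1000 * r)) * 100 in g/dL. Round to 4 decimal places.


Applying the Widmark formula:
BAC = (dose_g / (body_wt * 1000 * r)) * 100
Denominator = 61.3 * 1000 * 0.74 = 45362
BAC = (24.2 / 45362) * 100
BAC = 0.0533 g/dL

0.0533


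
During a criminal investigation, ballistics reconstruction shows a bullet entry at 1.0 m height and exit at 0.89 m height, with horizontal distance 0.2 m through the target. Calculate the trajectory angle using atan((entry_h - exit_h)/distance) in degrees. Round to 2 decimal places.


Bullet trajectory angle:
Height difference = 1.0 - 0.89 = 0.11 m
angle = atan(0.11 / 0.2)
angle = atan(0.55)
angle = 28.81 degrees

28.81


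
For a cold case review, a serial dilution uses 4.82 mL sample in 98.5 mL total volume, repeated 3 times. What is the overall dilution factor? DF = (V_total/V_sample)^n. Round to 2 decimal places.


Dilution factor calculation:
Single dilution = V_total / V_sample = 98.5 / 4.82 ≈ 20.435685
Number of dilutions = 3
Total DF = (98.5 / 4.82)^3 (full precision, rounded at the end) = 8534.29

8534.29


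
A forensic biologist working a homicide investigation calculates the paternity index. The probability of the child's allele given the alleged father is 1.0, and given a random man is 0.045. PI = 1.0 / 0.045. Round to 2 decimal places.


Paternity Index calculation:
PI = P(allele|father) / P(allele|random)
PI = 1.0 / 0.045
PI = 22.22

22.22


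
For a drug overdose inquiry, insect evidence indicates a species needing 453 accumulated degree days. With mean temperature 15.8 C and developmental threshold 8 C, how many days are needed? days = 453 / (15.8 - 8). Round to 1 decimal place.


Insect development time:
Effective temperature = avg_temp - T_base = 15.8 - 8 = 7.8 C
Days = ADD / effective_temp = 453 / 7.8 = 58.1 days

58.1


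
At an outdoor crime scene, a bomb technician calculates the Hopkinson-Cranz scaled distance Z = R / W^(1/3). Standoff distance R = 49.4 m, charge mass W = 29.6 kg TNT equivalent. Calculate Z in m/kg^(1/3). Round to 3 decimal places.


Scaled distance calculation:
W^(1/3) = 29.6^(1/3) = 3.093361
Z = R / W^(1/3) = 49.4 / 3.093361
Z = 15.970 m/kg^(1/3)

15.970


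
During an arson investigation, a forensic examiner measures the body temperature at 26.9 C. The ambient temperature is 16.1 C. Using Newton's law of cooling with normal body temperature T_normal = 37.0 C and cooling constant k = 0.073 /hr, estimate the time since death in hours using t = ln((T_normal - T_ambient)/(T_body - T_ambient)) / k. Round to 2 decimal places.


Using Newton's law of cooling:
t = ln((T_normal - T_ambient) / (T_body - T_ambient)) / k
T_normal - T_ambient = 20.9
T_body - T_ambient = 10.8
Ratio = 1.935185
ln(ratio) = 0.660203
t = 0.660203 / 0.073 = 9.04 hours

9.04


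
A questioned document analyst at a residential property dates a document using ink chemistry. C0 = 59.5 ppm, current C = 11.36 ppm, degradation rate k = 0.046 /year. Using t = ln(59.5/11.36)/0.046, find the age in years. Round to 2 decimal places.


Document age estimation:
C0/C = 59.5 / 11.36 = 5.237676
ln(C0/C) = 1.655878
t = 1.655878 / 0.046 = 36.00 years

36.00


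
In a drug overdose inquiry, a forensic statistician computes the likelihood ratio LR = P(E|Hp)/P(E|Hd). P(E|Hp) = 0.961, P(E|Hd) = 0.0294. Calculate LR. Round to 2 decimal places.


Likelihood ratio calculation:
LR = P(E|Hp) / P(E|Hd)
LR = 0.961 / 0.0294
LR = 32.69

32.69


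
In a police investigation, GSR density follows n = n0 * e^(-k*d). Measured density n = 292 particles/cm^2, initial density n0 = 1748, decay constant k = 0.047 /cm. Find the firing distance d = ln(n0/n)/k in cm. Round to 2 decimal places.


GSR distance calculation:
n0/n = 1748 / 292 = 5.986301
ln(n0/n) = 1.789474
d = 1.789474 / 0.047 = 38.07 cm

38.07


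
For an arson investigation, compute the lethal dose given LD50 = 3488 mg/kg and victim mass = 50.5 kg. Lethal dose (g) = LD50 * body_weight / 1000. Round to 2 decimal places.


Lethal dose calculation:
Lethal dose = LD50 * body_weight / 1000
= 3488 * 50.5 / 1000
= 176144 / 1000
= 176.14 g

176.14


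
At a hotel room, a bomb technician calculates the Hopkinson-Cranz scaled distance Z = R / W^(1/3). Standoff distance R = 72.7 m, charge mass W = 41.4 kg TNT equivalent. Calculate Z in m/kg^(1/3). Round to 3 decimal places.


Scaled distance calculation:
W^(1/3) = 41.4^(1/3) = 3.459395
Z = R / W^(1/3) = 72.7 / 3.459395
Z = 21.015 m/kg^(1/3)

21.015


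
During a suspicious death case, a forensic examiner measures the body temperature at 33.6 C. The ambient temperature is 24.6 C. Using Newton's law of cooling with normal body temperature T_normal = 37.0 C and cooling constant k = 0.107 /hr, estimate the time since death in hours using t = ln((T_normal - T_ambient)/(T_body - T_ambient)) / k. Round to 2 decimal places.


Using Newton's law of cooling:
t = ln((T_normal - T_ambient) / (T_body - T_ambient)) / k
T_normal - T_ambient = 12.4
T_body - T_ambient = 9.0
Ratio = 1.377778
ln(ratio) = 0.320472
t = 0.320472 / 0.107 = 3.00 hours

3.00


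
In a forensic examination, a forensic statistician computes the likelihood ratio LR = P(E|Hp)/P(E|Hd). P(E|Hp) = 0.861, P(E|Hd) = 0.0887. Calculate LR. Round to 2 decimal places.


Likelihood ratio calculation:
LR = P(E|Hp) / P(E|Hd)
LR = 0.861 / 0.0887
LR = 9.71

9.71


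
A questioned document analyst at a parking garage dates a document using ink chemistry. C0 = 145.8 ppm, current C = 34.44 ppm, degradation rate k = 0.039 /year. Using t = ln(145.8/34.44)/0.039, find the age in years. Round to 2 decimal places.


Document age estimation:
C0/C = 145.8 / 34.44 = 4.233449
ln(C0/C) = 1.443017
t = 1.443017 / 0.039 = 37.00 years

37.00


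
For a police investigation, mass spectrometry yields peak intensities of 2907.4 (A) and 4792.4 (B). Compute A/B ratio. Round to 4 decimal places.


Spectral peak ratio:
Peak A = 2907.4 counts
Peak B = 4792.4 counts
Ratio = 2907.4 / 4792.4 = 0.6067

0.6067


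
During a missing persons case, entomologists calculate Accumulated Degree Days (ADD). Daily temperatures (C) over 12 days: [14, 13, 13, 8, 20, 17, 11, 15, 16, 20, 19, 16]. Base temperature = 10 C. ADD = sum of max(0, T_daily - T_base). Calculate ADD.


Computing ADD day by day:
Day 1: max(0, 14 - 10) = 4
Day 2: max(0, 13 - 10) = 3
Day 3: max(0, 13 - 10) = 3
Day 4: max(0, 8 - 10) = 0
Day 5: max(0, 20 - 10) = 10
Day 6: max(0, 17 - 10) = 7
Day 7: max(0, 11 - 10) = 1
Day 8: max(0, 15 - 10) = 5
Day 9: max(0, 16 - 10) = 6
Day 10: max(0, 20 - 10) = 10
Day 11: max(0, 19 - 10) = 9
Day 12: max(0, 16 - 10) = 6
Total ADD = 64

64


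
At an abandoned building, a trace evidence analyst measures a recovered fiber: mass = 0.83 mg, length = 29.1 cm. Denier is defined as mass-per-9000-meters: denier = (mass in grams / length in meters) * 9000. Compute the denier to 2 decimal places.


Denier calculation:
Mass in grams = 0.83 mg / 1000 = 0.00083 g
Length in meters = 29.1 cm / 100 = 0.291 m
Linear density = mass / length = 0.00083 / 0.291 = 0.00285223 g/m
Denier = (g/m) * 9000 = 0.00285223 * 9000 = 25.67

25.67


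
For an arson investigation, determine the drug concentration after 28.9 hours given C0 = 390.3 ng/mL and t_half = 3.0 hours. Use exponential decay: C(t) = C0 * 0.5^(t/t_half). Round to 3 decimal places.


Drug concentration decay:
Number of half-lives = t / t_half = 28.9 / 3.0 = 9.633333
Decay factor = 0.5^9.633333 = 0.00125915
C(t) = 390.3 * 0.00125915 = 0.491 ng/mL

0.491


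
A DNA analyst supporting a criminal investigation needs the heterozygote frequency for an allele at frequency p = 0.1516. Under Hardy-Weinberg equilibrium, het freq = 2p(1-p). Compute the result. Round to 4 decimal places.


Hardy-Weinberg heterozygote frequency:
q = 1 - p = 1 - 0.1516 = 0.8484
2pq = 2 * 0.1516 * 0.8484 = 0.2572

0.2572


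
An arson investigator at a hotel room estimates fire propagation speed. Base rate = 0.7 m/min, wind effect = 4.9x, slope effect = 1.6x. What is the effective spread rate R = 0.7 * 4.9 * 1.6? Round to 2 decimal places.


Fire spread rate calculation:
R = R0 * wind_factor * slope_factor
= 0.7 * 4.9 * 1.6
= 3.43 * 1.6
= 5.49 m/min

5.49


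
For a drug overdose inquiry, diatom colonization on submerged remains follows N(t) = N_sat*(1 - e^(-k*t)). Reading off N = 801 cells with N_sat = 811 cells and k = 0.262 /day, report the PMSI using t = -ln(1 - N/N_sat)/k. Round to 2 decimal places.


PMSI from diatom colonization curve:
N / N_sat = 801 / 811 = 0.98767
1 - N/N_sat = 0.01233
ln(1 - N/N_sat) = -4.39572
t = -ln(1 - N/N_sat) / k = -(-4.39572) / 0.262 = 16.78 days

16.78


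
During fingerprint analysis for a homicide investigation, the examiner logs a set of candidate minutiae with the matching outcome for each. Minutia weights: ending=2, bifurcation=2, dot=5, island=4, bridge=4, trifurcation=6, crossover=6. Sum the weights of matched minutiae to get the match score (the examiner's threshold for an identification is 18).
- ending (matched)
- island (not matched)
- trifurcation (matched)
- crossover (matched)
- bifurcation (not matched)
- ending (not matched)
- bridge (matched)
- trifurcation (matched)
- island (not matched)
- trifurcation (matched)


Weighted minutiae match score:
  ending: matched, +2 (running total 2)
  island: not matched, +0
  trifurcation: matched, +6 (running total 8)
  crossover: matched, +6 (running total 14)
  bifurcation: not matched, +0
  ending: not matched, +0
  bridge: matched, +4 (running total 18)
  trifurcation: matched, +6 (running total 24)
  island: not matched, +0
  trifurcation: matched, +6 (running total 30)
Total score = 30
Threshold = 18; verdict = identification

30


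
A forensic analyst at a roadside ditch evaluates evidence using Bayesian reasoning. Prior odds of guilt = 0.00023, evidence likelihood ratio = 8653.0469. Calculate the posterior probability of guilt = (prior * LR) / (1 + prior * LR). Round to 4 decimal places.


Bayesian evidence evaluation:
Posterior odds = prior_odds * LR = 0.00023 * 8653.0469 = 1.990201
Posterior probability = posterior_odds / (1 + posterior_odds)
= 1.990201 / (1 + 1.990201)
= 1.990201 / 2.990201
= 0.6656

0.6656


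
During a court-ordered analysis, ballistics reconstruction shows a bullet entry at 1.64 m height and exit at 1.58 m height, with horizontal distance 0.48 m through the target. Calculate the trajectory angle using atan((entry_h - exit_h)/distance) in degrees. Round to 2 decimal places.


Bullet trajectory angle:
Height difference = 1.64 - 1.58 = 0.06 m
angle = atan(0.06 / 0.48)
angle = atan(0.125)
angle = 7.13 degrees

7.13


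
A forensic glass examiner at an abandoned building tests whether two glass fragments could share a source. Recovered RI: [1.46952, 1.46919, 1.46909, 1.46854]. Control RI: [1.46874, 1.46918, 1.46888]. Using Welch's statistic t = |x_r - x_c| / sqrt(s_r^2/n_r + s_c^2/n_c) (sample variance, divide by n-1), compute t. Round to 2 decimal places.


Welch's t-criterion for glass RI comparison:
Recovered mean = sum / n_r = 5.87634 / 4 = 1.469085
Control mean = sum / n_c = 4.4068 / 3 = 1.4689333
Recovered sample variance s_r^2 = 1.65767e-07
Control sample variance s_c^2 = 5.05333e-08
Welch SE (unpooled) = sqrt(s_r^2/n_r + s_c^2/n_c) = sqrt(4.14417e-08 + 1.68444e-08) = sqrt(5.82861e-08) = 0.000241425
|mean_r - mean_c| = 0.000151667
t = 0.000151667 / 0.000241425 = 0.63

0.63


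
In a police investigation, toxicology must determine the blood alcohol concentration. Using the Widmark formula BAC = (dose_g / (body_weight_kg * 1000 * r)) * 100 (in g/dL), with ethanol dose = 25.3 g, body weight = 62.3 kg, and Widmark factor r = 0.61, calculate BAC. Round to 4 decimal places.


Applying the Widmark formula:
BAC = (dose_g / (body_wt * 1000 * r)) * 100
Denominator = 62.3 * 1000 * 0.61 = 38003
BAC = (25.3 / 38003) * 100
BAC = 0.0666 g/dL

0.0666


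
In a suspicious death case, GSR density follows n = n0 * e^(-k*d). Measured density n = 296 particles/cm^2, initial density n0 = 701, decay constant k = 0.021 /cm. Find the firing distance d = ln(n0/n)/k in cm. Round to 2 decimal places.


GSR distance calculation:
n0/n = 701 / 296 = 2.368243
ln(n0/n) = 0.862148
d = 0.862148 / 0.021 = 41.05 cm

41.05


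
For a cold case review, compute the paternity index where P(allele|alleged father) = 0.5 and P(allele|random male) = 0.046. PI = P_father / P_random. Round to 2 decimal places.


Paternity Index calculation:
PI = P(allele|father) / P(allele|random)
PI = 0.5 / 0.046
PI = 10.87

10.87


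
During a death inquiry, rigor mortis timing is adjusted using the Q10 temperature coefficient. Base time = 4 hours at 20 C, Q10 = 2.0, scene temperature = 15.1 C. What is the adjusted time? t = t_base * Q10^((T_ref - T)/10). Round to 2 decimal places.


Rigor mortis time adjustment:
Exponent = (T_ref - T_actual) / 10 = (20 - 15.1) / 10 = 0.49
Q10 factor = 2.0^0.49 = 1.40444
t_adjusted = 4 * 1.40444 = 5.62 hours

5.62


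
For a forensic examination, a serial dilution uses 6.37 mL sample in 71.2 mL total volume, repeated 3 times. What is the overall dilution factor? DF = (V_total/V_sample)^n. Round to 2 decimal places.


Dilution factor calculation:
Single dilution = V_total / V_sample = 71.2 / 6.37 ≈ 11.177394
Number of dilutions = 3
Total DF = (71.2 / 6.37)^3 (full precision, rounded at the end) = 1396.44

1396.44


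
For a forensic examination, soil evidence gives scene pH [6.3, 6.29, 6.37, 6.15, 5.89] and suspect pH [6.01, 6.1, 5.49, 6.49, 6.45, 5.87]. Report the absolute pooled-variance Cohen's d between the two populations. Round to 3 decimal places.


Pooled-variance Cohen's d for soil pH comparison:
Scene mean = 31 / 5 = 6.2
Suspect mean = 36.41 / 6 = 6.068333
Scene sample variance s_s^2 = 0.0364
Suspect sample variance s_c^2 = 0.140337
Pooled variance = ((n_s-1)*s_s^2 + (n_c-1)*s_c^2) / (n_s + n_c - 2) = 0.094143
Pooled SD = sqrt(0.094143) = 0.306827
Mean difference = 0.131667
|d| = |0.131667| / 0.306827 = 0.429

0.429


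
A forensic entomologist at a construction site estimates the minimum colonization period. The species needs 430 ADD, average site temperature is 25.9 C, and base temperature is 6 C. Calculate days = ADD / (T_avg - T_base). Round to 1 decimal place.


Insect development time:
Effective temperature = avg_temp - T_base = 25.9 - 6 = 19.9 C
Days = ADD / effective_temp = 430 / 19.9 = 21.6 days

21.6


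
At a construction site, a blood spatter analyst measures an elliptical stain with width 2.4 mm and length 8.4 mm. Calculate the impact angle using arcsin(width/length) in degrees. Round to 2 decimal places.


Blood spatter impact angle calculation:
width / length = 2.4 / 8.4 = 0.285714
angle = arcsin(0.285714)
angle = 16.60 degrees

16.60


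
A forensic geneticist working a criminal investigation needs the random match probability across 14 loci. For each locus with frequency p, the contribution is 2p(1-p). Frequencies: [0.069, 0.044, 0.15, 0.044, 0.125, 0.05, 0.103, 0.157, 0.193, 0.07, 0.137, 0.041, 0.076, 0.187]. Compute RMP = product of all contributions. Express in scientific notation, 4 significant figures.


Computing RMP for 14 loci:
Locus 1: 2 * 0.069 * 0.931 = 0.128478
Locus 2: 2 * 0.044 * 0.956 = 0.084128
Locus 3: 2 * 0.15 * 0.85 = 0.255
Locus 4: 2 * 0.044 * 0.956 = 0.084128
Locus 5: 2 * 0.125 * 0.875 = 0.21875
Locus 6: 2 * 0.05 * 0.95 = 0.095
Locus 7: 2 * 0.103 * 0.897 = 0.184782
Locus 8: 2 * 0.157 * 0.843 = 0.264702
Locus 9: 2 * 0.193 * 0.807 = 0.311502
Locus 10: 2 * 0.07 * 0.93 = 0.1302
Locus 11: 2 * 0.137 * 0.863 = 0.236462
Locus 12: 2 * 0.041 * 0.959 = 0.078638
Locus 13: 2 * 0.076 * 0.924 = 0.140448
Locus 14: 2 * 0.187 * 0.813 = 0.304062
RMP = 7.591e-12

7.591e-12


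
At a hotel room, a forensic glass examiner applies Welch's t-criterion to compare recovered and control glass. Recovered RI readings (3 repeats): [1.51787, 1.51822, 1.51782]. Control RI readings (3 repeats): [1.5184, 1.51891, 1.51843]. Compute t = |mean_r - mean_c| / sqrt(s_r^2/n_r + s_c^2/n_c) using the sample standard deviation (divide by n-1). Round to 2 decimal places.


Welch's t-criterion for glass RI comparison:
Recovered mean = sum / n_r = 4.55391 / 3 = 1.51797
Control mean = sum / n_c = 4.55574 / 3 = 1.51858
Recovered sample variance s_r^2 = 4.75e-08
Control sample variance s_c^2 = 8.19e-08
Welch SE (unpooled) = sqrt(s_r^2/n_r + s_c^2/n_c) = sqrt(1.58333e-08 + 2.73e-08) = sqrt(4.31333e-08) = 0.000207686
|mean_r - mean_c| = 0.00061
t = 0.00061 / 0.000207686 = 2.94

2.94


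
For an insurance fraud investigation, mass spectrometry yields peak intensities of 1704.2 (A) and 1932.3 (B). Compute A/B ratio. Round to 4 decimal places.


Spectral peak ratio:
Peak A = 1704.2 counts
Peak B = 1932.3 counts
Ratio = 1704.2 / 1932.3 = 0.8820

0.8820


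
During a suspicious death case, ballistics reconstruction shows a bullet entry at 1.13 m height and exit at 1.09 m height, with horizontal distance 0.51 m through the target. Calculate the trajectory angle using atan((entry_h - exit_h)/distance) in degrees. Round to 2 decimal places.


Bullet trajectory angle:
Height difference = 1.13 - 1.09 = 0.04 m
angle = atan(0.04 / 0.51)
angle = atan(0.078431)
angle = 4.48 degrees

4.48


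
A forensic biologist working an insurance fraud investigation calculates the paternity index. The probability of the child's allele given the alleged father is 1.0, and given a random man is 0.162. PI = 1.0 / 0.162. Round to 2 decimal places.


Paternity Index calculation:
PI = P(allele|father) / P(allele|random)
PI = 1.0 / 0.162
PI = 6.17

6.17


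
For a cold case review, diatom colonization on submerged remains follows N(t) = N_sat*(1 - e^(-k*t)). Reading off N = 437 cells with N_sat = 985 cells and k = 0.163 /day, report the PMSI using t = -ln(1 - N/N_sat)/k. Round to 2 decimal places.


PMSI from diatom colonization curve:
N / N_sat = 437 / 985 = 0.443655
1 - N/N_sat = 0.556345
ln(1 - N/N_sat) = -0.586367
t = -ln(1 - N/N_sat) / k = -(-0.586367) / 0.163 = 3.60 days

3.60


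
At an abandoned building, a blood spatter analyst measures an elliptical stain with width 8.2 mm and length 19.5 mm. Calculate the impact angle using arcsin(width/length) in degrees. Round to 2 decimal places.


Blood spatter impact angle calculation:
width / length = 8.2 / 19.5 = 0.420513
angle = arcsin(0.420513)
angle = 24.87 degrees

24.87


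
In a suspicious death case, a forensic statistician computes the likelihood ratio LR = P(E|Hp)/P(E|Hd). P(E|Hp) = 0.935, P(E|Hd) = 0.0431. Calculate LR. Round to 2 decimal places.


Likelihood ratio calculation:
LR = P(E|Hp) / P(E|Hd)
LR = 0.935 / 0.0431
LR = 21.69

21.69


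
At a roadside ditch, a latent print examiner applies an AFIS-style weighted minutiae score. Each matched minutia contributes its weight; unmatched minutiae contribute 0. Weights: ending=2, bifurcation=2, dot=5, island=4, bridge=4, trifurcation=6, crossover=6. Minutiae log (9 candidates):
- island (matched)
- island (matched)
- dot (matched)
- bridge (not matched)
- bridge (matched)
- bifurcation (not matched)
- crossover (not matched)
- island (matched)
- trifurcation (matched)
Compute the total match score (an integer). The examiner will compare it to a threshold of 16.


Weighted minutiae match score:
  island: matched, +4 (running total 4)
  island: matched, +4 (running total 8)
  dot: matched, +5 (running total 13)
  bridge: not matched, +0
  bridge: matched, +4 (running total 17)
  bifurcation: not matched, +0
  crossover: not matched, +0
  island: matched, +4 (running total 21)
  trifurcation: matched, +6 (running total 27)
Total score = 27
Threshold = 16; verdict = identification

27


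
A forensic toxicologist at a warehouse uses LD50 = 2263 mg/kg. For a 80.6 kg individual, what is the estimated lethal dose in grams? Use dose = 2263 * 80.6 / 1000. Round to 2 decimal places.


Lethal dose calculation:
Lethal dose = LD50 * body_weight / 1000
= 2263 * 80.6 / 1000
= 182397.8 / 1000
= 182.40 g

182.40


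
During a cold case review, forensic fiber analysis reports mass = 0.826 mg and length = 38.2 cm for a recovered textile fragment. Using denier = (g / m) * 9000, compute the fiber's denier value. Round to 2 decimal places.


Denier calculation:
Mass in grams = 0.826 mg / 1000 = 0.000826 g
Length in meters = 38.2 cm / 100 = 0.382 m
Linear density = mass / length = 0.000826 / 0.382 = 0.0021623 g/m
Denier = (g/m) * 9000 = 0.0021623 * 9000 = 19.46

19.46


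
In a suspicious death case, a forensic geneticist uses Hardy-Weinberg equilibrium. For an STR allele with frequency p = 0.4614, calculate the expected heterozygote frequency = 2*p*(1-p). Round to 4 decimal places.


Hardy-Weinberg heterozygote frequency:
q = 1 - p = 1 - 0.4614 = 0.5386
2pq = 2 * 0.4614 * 0.5386 = 0.4970

0.4970


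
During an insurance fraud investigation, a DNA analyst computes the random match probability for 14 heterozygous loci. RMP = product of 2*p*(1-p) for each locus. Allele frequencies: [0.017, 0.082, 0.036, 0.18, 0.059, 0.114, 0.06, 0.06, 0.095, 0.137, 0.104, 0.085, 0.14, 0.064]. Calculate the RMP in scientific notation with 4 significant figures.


Computing RMP for 14 loci:
Locus 1: 2 * 0.017 * 0.983 = 0.033422
Locus 2: 2 * 0.082 * 0.918 = 0.150552
Locus 3: 2 * 0.036 * 0.964 = 0.069408
Locus 4: 2 * 0.18 * 0.82 = 0.2952
Locus 5: 2 * 0.059 * 0.941 = 0.111038
Locus 6: 2 * 0.114 * 0.886 = 0.202008
Locus 7: 2 * 0.06 * 0.94 = 0.1128
Locus 8: 2 * 0.06 * 0.94 = 0.1128
Locus 9: 2 * 0.095 * 0.905 = 0.17195
Locus 10: 2 * 0.137 * 0.863 = 0.236462
Locus 11: 2 * 0.104 * 0.896 = 0.186368
Locus 12: 2 * 0.085 * 0.915 = 0.15555
Locus 13: 2 * 0.14 * 0.86 = 0.2408
Locus 14: 2 * 0.064 * 0.936 = 0.119808
RMP = 1.001e-12

1.001e-12


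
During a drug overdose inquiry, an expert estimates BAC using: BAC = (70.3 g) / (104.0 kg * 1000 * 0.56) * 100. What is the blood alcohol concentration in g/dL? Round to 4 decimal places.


Applying the Widmark formula:
BAC = (dose_g / (body_wt * 1000 * r)) * 100
Denominator = 104.0 * 1000 * 0.56 = 58240
BAC = (70.3 / 58240) * 100
BAC = 0.1207 g/dL

0.1207


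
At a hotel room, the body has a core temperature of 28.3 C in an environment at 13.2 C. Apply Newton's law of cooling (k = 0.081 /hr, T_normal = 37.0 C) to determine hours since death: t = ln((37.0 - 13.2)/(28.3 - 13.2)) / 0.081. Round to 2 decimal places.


Using Newton's law of cooling:
t = ln((T_normal - T_ambient) / (T_body - T_ambient)) / k
T_normal - T_ambient = 23.8
T_body - T_ambient = 15.1
Ratio = 1.576159
ln(ratio) = 0.454991
t = 0.454991 / 0.081 = 5.62 hours

5.62


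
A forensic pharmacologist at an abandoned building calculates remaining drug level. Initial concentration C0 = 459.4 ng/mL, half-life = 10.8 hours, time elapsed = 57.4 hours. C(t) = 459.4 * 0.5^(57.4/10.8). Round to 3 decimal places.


Drug concentration decay:
Number of half-lives = t / t_half = 57.4 / 10.8 = 5.314815
Decay factor = 0.5^5.314815 = 0.02512356
C(t) = 459.4 * 0.02512356 = 11.542 ng/mL

11.542


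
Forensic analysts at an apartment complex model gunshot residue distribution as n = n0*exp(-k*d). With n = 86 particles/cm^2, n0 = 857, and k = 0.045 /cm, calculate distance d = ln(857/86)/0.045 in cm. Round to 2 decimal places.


GSR distance calculation:
n0/n = 857 / 86 = 9.965116
ln(n0/n) = 2.299091
d = 2.299091 / 0.045 = 51.09 cm

51.09


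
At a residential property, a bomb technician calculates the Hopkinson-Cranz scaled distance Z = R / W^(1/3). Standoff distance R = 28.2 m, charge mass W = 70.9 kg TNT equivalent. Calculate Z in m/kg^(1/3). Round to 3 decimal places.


Scaled distance calculation:
W^(1/3) = 70.9^(1/3) = 4.138873
Z = R / W^(1/3) = 28.2 / 4.138873
Z = 6.813 m/kg^(1/3)

6.813


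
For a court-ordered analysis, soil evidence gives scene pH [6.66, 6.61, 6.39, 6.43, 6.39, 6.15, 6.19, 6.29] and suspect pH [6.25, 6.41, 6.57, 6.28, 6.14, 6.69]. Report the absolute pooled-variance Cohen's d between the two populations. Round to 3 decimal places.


Pooled-variance Cohen's d for soil pH comparison:
Scene mean = 51.11 / 8 = 6.38875
Suspect mean = 38.34 / 6 = 6.39
Scene sample variance s_s^2 = 0.032927
Suspect sample variance s_c^2 = 0.0434
Pooled variance = ((n_s-1)*s_s^2 + (n_c-1)*s_c^2) / (n_s + n_c - 2) = 0.037291
Pooled SD = sqrt(0.037291) = 0.193109
Mean difference = -0.00125
|d| = |-0.00125| / 0.193109 = 0.006

0.006


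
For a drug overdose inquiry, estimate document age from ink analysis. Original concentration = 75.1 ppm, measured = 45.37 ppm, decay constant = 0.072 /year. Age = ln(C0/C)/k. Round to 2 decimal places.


Document age estimation:
C0/C = 75.1 / 45.37 = 1.655279
ln(C0/C) = 0.50397
t = 0.50397 / 0.072 = 7.00 years

7.00


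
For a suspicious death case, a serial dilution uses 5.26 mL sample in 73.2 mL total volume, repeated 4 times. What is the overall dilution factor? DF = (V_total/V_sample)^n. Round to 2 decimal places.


Dilution factor calculation:
Single dilution = V_total / V_sample = 73.2 / 5.26 ≈ 13.91635
Number of dilutions = 4
Total DF = (73.2 / 5.26)^4 (full precision, rounded at the end) = 37506.05

37506.05


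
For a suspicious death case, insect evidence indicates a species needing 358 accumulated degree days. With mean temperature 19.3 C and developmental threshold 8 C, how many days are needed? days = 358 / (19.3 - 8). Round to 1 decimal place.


Insect development time:
Effective temperature = avg_temp - T_base = 19.3 - 8 = 11.3 C
Days = ADD / effective_temp = 358 / 11.3 = 31.7 days

31.7


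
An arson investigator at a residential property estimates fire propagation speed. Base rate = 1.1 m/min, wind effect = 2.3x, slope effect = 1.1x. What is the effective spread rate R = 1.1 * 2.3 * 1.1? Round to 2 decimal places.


Fire spread rate calculation:
R = R0 * wind_factor * slope_factor
= 1.1 * 2.3 * 1.1
= 2.53 * 1.1
= 2.78 m/min

2.78


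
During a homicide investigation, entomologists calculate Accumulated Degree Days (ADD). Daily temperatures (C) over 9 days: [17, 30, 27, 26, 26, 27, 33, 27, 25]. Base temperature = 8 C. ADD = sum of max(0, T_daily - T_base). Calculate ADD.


Computing ADD day by day:
Day 1: max(0, 17 - 8) = 9
Day 2: max(0, 30 - 8) = 22
Day 3: max(0, 27 - 8) = 19
Day 4: max(0, 26 - 8) = 18
Day 5: max(0, 26 - 8) = 18
Day 6: max(0, 27 - 8) = 19
Day 7: max(0, 33 - 8) = 25
Day 8: max(0, 27 - 8) = 19
Day 9: max(0, 25 - 8) = 17
Total ADD = 166

166


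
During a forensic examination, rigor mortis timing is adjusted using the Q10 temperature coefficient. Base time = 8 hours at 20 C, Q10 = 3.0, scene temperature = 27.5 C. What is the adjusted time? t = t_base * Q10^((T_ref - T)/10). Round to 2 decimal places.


Rigor mortis time adjustment:
Exponent = (T_ref - T_actual) / 10 = (20 - 27.5) / 10 = -0.75
Q10 factor = 3.0^-0.75 = 0.43869
t_adjusted = 8 * 0.43869 = 3.51 hours

3.51


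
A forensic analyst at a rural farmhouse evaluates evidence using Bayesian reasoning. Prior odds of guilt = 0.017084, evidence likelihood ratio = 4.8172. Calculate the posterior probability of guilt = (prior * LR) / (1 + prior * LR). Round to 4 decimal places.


Bayesian evidence evaluation:
Posterior odds = prior_odds * LR = 0.017084 * 4.8172 = 0.08229704
Posterior probability = posterior_odds / (1 + posterior_odds)
= 0.08229704 / (1 + 0.08229704)
= 0.08229704 / 1.08229704
= 0.0760

0.0760


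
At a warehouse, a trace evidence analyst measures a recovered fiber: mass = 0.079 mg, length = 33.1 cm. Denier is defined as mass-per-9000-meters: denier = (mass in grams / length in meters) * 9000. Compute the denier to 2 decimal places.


Denier calculation:
Mass in grams = 0.079 mg / 1000 = 0.000079 g
Length in meters = 33.1 cm / 100 = 0.331 m
Linear density = mass / length = 0.000079 / 0.331 = 0.00023867 g/m
Denier = (g/m) * 9000 = 0.00023867 * 9000 = 2.15

2.15


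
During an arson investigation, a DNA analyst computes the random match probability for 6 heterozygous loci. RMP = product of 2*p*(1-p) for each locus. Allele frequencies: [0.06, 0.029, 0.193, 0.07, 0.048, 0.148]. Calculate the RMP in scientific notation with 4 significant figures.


Computing RMP for 6 loci:
Locus 1: 2 * 0.06 * 0.94 = 0.1128
Locus 2: 2 * 0.029 * 0.971 = 0.056318
Locus 3: 2 * 0.193 * 0.807 = 0.311502
Locus 4: 2 * 0.07 * 0.93 = 0.1302
Locus 5: 2 * 0.048 * 0.952 = 0.091392
Locus 6: 2 * 0.148 * 0.852 = 0.252192
RMP = 5.938e-06

5.938e-06


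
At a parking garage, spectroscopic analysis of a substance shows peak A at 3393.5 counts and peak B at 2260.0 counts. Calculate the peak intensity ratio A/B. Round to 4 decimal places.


Spectral peak ratio:
Peak A = 3393.5 counts
Peak B = 2260.0 counts
Ratio = 3393.5 / 2260.0 = 1.5015

1.5015


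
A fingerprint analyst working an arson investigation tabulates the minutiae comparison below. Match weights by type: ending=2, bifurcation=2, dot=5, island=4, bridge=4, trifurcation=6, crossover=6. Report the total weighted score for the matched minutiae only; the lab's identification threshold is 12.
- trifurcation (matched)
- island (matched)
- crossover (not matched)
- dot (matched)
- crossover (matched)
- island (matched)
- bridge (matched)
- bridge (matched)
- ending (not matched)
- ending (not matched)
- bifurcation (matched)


Weighted minutiae match score:
  trifurcation: matched, +6 (running total 6)
  island: matched, +4 (running total 10)
  crossover: not matched, +0
  dot: matched, +5 (running total 15)
  crossover: matched, +6 (running total 21)
  island: matched, +4 (running total 25)
  bridge: matched, +4 (running total 29)
  bridge: matched, +4 (running total 33)
  ending: not matched, +0
  ending: not matched, +0
  bifurcation: matched, +2 (running total 35)
Total score = 35
Threshold = 12; verdict = identification

35


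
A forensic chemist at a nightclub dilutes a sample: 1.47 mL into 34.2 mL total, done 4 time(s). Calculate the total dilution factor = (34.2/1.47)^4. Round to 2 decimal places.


Dilution factor calculation:
Single dilution = V_total / V_sample = 34.2 / 1.47 ≈ 23.265306
Number of dilutions = 4
Total DF = (34.2 / 1.47)^4 (full precision, rounded at the end) = 292978.05

292978.05


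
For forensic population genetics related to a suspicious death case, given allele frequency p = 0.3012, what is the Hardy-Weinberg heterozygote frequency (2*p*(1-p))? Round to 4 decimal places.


Hardy-Weinberg heterozygote frequency:
q = 1 - p = 1 - 0.3012 = 0.6988
2pq = 2 * 0.3012 * 0.6988 = 0.4210

0.4210


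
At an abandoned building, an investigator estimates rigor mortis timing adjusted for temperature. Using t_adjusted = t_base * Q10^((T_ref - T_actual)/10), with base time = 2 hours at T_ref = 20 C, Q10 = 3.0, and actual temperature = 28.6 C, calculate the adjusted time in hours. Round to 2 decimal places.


Rigor mortis time adjustment:
Exponent = (T_ref - T_actual) / 10 = (20 - 28.6) / 10 = -0.86
Q10 factor = 3.0^-0.86 = 0.38875
t_adjusted = 2 * 0.38875 = 0.78 hours

0.78


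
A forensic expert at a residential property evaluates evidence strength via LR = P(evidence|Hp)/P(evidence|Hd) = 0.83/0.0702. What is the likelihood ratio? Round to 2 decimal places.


Likelihood ratio calculation:
LR = P(E|Hp) / P(E|Hd)
LR = 0.83 / 0.0702
LR = 11.82

11.82


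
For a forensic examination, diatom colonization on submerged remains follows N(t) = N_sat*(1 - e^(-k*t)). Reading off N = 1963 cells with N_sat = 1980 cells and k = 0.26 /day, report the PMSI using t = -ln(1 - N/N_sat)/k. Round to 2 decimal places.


PMSI from diatom colonization curve:
N / N_sat = 1963 / 1980 = 0.991414
1 - N/N_sat = 0.008586
ln(1 - N/N_sat) = -4.757622
t = -ln(1 - N/N_sat) / k = -(-4.757622) / 0.26 = 18.30 days

18.30


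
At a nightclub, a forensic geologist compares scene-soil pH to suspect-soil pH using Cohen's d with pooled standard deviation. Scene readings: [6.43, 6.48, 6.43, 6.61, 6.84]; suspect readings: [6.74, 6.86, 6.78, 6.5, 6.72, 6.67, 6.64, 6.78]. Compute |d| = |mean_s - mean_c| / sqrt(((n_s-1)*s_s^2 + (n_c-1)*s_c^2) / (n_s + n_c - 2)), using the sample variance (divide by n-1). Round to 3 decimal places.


Pooled-variance Cohen's d for soil pH comparison:
Scene mean = 32.79 / 5 = 6.558
Suspect mean = 53.69 / 8 = 6.71125
Scene sample variance s_s^2 = 0.03027
Suspect sample variance s_c^2 = 0.011984
Pooled variance = ((n_s-1)*s_s^2 + (n_c-1)*s_c^2) / (n_s + n_c - 2) = 0.018633
Pooled SD = sqrt(0.018633) = 0.136503
Mean difference = -0.15325
|d| = |-0.15325| / 0.136503 = 1.123

1.123


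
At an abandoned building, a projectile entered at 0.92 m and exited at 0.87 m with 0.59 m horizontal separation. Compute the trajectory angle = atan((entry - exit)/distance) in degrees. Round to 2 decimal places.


Bullet trajectory angle:
Height difference = 0.92 - 0.87 = 0.05 m
angle = atan(0.05 / 0.59)
angle = atan(0.084746)
angle = 4.84 degrees

4.84


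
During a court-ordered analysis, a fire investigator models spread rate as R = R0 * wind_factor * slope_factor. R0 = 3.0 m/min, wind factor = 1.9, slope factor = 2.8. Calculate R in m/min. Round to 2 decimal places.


Fire spread rate calculation:
R = R0 * wind_factor * slope_factor
= 3.0 * 1.9 * 2.8
= 5.7 * 2.8
= 15.96 m/min

15.96


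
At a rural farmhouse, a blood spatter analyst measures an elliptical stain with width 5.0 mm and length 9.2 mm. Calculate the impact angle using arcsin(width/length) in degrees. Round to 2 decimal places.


Blood spatter impact angle calculation:
width / length = 5.0 / 9.2 = 0.543478
angle = arcsin(0.543478)
angle = 32.92 degrees

32.92


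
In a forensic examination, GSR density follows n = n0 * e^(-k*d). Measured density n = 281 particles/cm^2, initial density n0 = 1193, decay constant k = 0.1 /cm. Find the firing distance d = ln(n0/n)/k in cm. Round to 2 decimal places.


GSR distance calculation:
n0/n = 1193 / 281 = 4.245552
ln(n0/n) = 1.445872
d = 1.445872 / 0.1 = 14.46 cm

14.46
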